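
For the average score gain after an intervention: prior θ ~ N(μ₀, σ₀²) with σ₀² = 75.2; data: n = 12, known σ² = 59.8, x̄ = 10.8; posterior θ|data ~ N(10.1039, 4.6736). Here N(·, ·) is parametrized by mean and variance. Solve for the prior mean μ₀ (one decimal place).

The posterior mean is a precision-weighted average: μ_n = (τ₀μ₀ + τ_data·x̄)/(τ₀+τ_data), with τ₀=1/σ₀² and τ_data=n/σ².
Here τ₀ = 1/75.2 = 0.013298 and τ_data = 12/59.8 = 0.200669, so τ_n = 0.213967.
Rearranging for μ₀: μ₀ = (μ_n·τ_n − τ_data·x̄)/τ₀ = (10.1039·0.213967 − 0.200669·10.8) / 0.013298 = -0.005324/0.013298 ≈ -0.4.

μ₀ = -0.4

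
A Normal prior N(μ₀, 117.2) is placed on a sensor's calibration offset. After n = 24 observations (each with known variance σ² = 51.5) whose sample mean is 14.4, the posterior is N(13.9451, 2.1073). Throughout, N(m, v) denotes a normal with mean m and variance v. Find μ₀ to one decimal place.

The posterior mean is a precision-weighted average: μ_n = (τ₀μ₀ + τ_data·x̄)/(τ₀+τ_data), with τ₀=1/σ₀² and τ_data=n/σ².
Here τ₀ = 1/117.2 = 0.008532 and τ_data = 24/51.5 = 0.466019, so τ_n = 0.474551.
Rearranging for μ₀: μ₀ = (μ_n·τ_n − τ_data·x̄)/τ₀ = (13.9451·0.474551 − 0.466019·14.4) / 0.008532 = -0.093012/0.008532 ≈ -10.9.

μ₀ = -10.9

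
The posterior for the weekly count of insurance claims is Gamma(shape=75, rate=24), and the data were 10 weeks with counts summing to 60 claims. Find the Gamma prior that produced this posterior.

Gamma(shape=15, rate=14)

Gamma–Poisson conjugacy: posterior shape = α + Σxᵢ, posterior rate = β + n.
So α = 75 − 60 = 15 and β = 24 − 10 = 14.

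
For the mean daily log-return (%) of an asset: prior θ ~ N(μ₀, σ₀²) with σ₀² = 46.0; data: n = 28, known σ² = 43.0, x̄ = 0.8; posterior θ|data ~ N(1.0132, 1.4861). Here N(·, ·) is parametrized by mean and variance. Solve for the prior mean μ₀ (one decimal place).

With known observation variance, the Normal–Normal posterior has precision τ_n = τ₀ + n/σ² and mean μ_n = (τ₀μ₀ + (n/σ²)x̄)/τ_n.
Here τ₀ = 1/46.0 = 0.021739 and τ_data = 28/43.0 = 0.651163, so τ_n = 0.672902.
Rearranging for μ₀: μ₀ = (μ_n·τ_n − τ_data·x̄)/τ₀ = (1.0132·0.672902 − 0.651163·0.8) / 0.021739 = 0.160854/0.021739 ≈ 7.4.

μ₀ = 7.4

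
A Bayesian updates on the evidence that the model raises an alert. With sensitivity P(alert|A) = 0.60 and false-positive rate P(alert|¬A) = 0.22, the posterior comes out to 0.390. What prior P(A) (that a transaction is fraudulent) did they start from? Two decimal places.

P(A) = 0.19

Bayes' rule in odds form gives O(A|E) = O(A)·[P(E|A)/P(E|¬A)], hence O(A) = O(A|E)/LR.
Posterior odds = 0.390/(1−0.390) = 0.6393. LR = 0.60/0.22 = 2.7273.
Prior odds = 0.6393/2.7273 = 0.2344, so P(A) = 0.2344/(1+0.2344) ≈ 0.19.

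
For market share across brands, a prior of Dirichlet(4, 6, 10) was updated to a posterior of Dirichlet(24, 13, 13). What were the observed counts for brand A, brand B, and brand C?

counts (20, 7, 3)

For a Dirichlet(α) prior with multinomial counts c, the posterior is Dirichlet(α + c) componentwise.
Counts are posterior − prior componentwise: 24−4=20, 13−6=7, 13−10=3.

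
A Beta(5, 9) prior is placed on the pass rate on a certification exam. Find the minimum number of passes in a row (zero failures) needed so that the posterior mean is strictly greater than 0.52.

After k passes and 0 failures the posterior is Beta(5+k, 9), with mean (5+k)/(5+9+k).
Set (5+k)/(14+k) > 0.52 and solve: k > (0.52·14 − 5)/(1 − 0.52) = 4.750.
The smallest integer exceeding 4.750 is 5, and checking k=5: (10)/(19) = 0.5263 > 0.52.

k = 5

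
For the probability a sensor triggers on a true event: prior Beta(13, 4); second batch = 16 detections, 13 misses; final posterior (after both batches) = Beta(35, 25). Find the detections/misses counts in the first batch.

6 detections and 8 misses

Sequential conjugate updates are equivalent to a single update on the pooled data, so total successes = posterior α − prior α and total failures = posterior β − prior β.
Total across both batches: 35−13=22 detections, 25−4=21 misses.
Subtract the second batch: 22−16=6 detections and 21−13=8 misses.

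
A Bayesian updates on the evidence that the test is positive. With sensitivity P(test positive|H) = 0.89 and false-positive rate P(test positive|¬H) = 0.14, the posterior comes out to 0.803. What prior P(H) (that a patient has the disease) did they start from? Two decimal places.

P(H) = 0.39

Bayes' rule in odds form gives O(H|E) = O(H)·[P(E|H)/P(E|¬H)], hence O(H) = O(H|E)/LR.
Posterior odds = 0.803/(1−0.803) = 4.0761. LR = 0.89/0.14 = 6.3571.
Prior odds = 4.0761/6.3571 = 0.6412, so P(H) = 0.6412/(1+0.6412) ≈ 0.39.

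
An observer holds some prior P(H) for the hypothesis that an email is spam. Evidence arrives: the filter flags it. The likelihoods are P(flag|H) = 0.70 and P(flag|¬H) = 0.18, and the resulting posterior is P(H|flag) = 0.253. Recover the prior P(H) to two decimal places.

Bayes' rule in odds form gives O(H|E) = O(H)·[P(E|H)/P(E|¬H)], hence O(H) = O(H|E)/LR.
Posterior odds = 0.253/(1−0.253) = 0.3387. LR = 0.70/0.18 = 3.8889.
Prior odds = 0.3387/3.8889 = 0.0871, so P(H) = 0.0871/(1+0.0871) ≈ 0.08.

P(H) = 0.08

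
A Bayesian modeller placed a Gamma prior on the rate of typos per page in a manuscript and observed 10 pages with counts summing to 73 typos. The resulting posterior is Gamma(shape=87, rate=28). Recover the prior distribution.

Gamma–Poisson conjugacy: posterior shape = α + Σxᵢ, posterior rate = β + n.
So α = 87 − 73 = 14 and β = 28 − 10 = 18.

Gamma(shape=14, rate=18)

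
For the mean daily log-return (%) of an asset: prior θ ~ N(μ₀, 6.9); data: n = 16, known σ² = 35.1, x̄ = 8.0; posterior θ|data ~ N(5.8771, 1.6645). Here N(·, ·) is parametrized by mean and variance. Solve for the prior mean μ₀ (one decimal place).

With known observation variance, the Normal–Normal posterior has precision τ_n = τ₀ + n/σ² and mean μ_n = (τ₀μ₀ + (n/σ²)x̄)/τ_n.
Here τ₀ = 1/6.9 = 0.144928 and τ_data = 16/35.1 = 0.455840, so τ_n = 0.600768.
Rearranging for μ₀: μ₀ = (μ_n·τ_n − τ_data·x̄)/τ₀ = (5.8771·0.600768 − 0.455840·8.0) / 0.144928 = -0.115946/0.144928 ≈ -0.8.

μ₀ = -0.8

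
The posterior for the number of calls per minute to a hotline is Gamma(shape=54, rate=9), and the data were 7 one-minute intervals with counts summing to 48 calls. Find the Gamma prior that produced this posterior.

Gamma(shape=6, rate=2)

A Gamma(α, β) prior (rate parametrization) on a Poisson rate with n observations summing to S gives posterior Gamma(α+S, β+n).
So α = 54 − 48 = 6 and β = 9 − 7 = 2.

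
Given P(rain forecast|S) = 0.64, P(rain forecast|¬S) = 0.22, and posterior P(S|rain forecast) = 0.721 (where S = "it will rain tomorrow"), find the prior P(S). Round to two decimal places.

P(S) = 0.47

In odds form, posterior odds = prior odds × likelihood ratio, so prior odds = posterior odds ÷ LR.
Posterior odds = 0.721/(1−0.721) = 2.5842. LR = 0.64/0.22 = 2.9091.
Prior odds = 2.5842/2.9091 = 0.8883, so P(S) = 0.8883/(1+0.8883) ≈ 0.47.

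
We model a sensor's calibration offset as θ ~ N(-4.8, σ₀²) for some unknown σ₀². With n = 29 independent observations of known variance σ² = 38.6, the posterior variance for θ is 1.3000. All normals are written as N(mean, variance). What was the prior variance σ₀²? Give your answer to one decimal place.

σ₀² = 55.8

Posterior precision equals prior precision plus data precision: 1/σ_n² = 1/σ₀² + n/σ².
So 1/σ₀² = 1/1.3000 − 29/38.6 = 0.769231 − 0.751295 = 0.017936.
Hence σ₀² = 1/0.017936 ≈ 55.8.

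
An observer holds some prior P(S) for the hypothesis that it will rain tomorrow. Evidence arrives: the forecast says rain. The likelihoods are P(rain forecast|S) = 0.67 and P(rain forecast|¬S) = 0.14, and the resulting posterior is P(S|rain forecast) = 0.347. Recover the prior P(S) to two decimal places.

P(S) = 0.10

Bayes' rule in odds form gives O(S|E) = O(S)·[P(E|S)/P(E|¬S)], hence O(S) = O(S|E)/LR.
Posterior odds = 0.347/(1−0.347) = 0.5314. LR = 0.67/0.14 = 4.7857.
Prior odds = 0.5314/4.7857 = 0.1110, so P(S) = 0.1110/(1+0.1110) ≈ 0.10.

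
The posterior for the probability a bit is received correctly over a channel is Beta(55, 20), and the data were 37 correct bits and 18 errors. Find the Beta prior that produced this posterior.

Beta(18, 2)

Under Beta–binomial conjugacy the posterior parameters are (α+s, β+f).
Subtract the data counts: 55−37=18, 20−18=2.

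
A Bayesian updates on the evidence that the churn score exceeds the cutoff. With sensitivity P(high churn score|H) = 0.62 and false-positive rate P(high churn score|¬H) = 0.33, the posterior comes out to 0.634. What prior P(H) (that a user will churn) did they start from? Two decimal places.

Bayes' rule in odds form gives O(H|E) = O(H)·[P(E|H)/P(E|¬H)], hence O(H) = O(H|E)/LR.
Posterior odds = 0.634/(1−0.634) = 1.7322. LR = 0.62/0.33 = 1.8788.
Prior odds = 1.7322/1.8788 = 0.9220, so P(H) = 0.9220/(1+0.9220) ≈ 0.48.

P(H) = 0.48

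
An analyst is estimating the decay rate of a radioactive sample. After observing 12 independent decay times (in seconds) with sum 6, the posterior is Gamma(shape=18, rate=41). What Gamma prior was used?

For an exponential likelihood with a Gamma(α, β) prior on the rate, n observations with total T give posterior Gamma(α+n, β+T).
So α = 18 − 12 = 6 and β = 41 − 6 = 35.

Gamma(shape=6, rate=35)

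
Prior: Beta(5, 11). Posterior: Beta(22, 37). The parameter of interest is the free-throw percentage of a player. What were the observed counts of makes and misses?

Under Beta–binomial conjugacy the posterior parameters are (a+s, b+f).
So s = 22 − 5 = 17 and f = 37 − 11 = 26.

17 makes and 26 misses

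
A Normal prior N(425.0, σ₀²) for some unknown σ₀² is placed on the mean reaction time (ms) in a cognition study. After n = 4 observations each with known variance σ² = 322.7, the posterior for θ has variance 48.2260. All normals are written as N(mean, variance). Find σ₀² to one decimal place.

Posterior precision equals prior precision plus data precision: 1/σ_n² = 1/σ₀² + n/σ².
So 1/σ₀² = 1/48.2260 − 4/322.7 = 0.020736 − 0.012395 = 0.008341.
Hence σ₀² = 1/0.008341 ≈ 119.9.

σ₀² = 119.9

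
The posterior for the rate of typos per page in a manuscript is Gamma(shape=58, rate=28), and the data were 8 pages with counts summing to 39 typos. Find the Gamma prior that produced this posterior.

Gamma–Poisson conjugacy: posterior shape = α + Σxᵢ, posterior rate = β + n.
So α = 58 − 39 = 19 and β = 28 − 8 = 20.

Gamma(shape=19, rate=20)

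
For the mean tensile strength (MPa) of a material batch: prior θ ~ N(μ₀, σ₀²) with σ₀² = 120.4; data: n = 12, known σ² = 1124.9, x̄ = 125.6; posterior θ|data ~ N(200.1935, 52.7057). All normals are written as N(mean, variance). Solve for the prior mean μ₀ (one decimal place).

With known observation variance, the Normal–Normal posterior has precision τ_n = τ₀ + n/σ² and mean μ_n = (τ₀μ₀ + (n/σ²)x̄)/τ_n.
Here τ₀ = 1/120.4 = 0.008306 and τ_data = 12/1124.9 = 0.010668, so τ_n = 0.018974.
Rearranging for μ₀: μ₀ = (μ_n·τ_n − τ_data·x̄)/τ₀ = (200.1935·0.018974 − 0.010668·125.6) / 0.008306 = 2.458571/0.008306 ≈ 296.0.

μ₀ = 296.0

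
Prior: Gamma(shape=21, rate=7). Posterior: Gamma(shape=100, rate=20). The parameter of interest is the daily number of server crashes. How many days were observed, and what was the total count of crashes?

Gamma–Poisson conjugacy: posterior shape = α + Σxᵢ, posterior rate = β + n.
Matching: Σxᵢ = 100 − 21 = 79 and n = 20 − 7 = 13.

n = 13 days with total 79 crashes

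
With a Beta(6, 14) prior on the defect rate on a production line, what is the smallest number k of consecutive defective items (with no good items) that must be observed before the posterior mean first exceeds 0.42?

After k defective items and 0 good items the posterior is Beta(6+k, 14), with mean (6+k)/(6+14+k).
Set (6+k)/(20+k) > 0.42 and solve: k > (0.42·20 − 6)/(1 − 0.42) = 4.138.
The smallest integer exceeding 4.138 is 5, and checking k=5: (11)/(25) = 0.4400 > 0.42.

k = 5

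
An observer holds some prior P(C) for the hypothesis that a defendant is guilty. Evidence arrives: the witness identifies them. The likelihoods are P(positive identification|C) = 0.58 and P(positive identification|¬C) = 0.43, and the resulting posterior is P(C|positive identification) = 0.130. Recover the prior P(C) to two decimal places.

In odds form, posterior odds = prior odds × likelihood ratio, so prior odds = posterior odds ÷ LR.
Posterior odds = 0.130/(1−0.130) = 0.1494. LR = 0.58/0.43 = 1.3488.
Prior odds = 0.1494/1.3488 = 0.1108, so P(C) = 0.1108/(1+0.1108) ≈ 0.10.

P(C) = 0.10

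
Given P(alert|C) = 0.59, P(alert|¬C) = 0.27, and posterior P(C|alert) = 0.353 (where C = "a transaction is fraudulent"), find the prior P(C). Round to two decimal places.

P(C) = 0.20

Bayes' rule in odds form gives O(C|E) = O(C)·[P(E|C)/P(E|¬C)], hence O(C) = O(C|E)/LR.
Posterior odds = 0.353/(1−0.353) = 0.5456. LR = 0.59/0.27 = 2.1852.
Prior odds = 0.5456/2.1852 = 0.2497, so P(C) = 0.2497/(1+0.2497) ≈ 0.20.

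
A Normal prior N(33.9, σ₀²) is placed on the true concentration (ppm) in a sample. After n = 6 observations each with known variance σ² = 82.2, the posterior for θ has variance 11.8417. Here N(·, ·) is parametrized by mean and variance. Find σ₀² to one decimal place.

σ₀² = 87.3

For the Normal–Normal model with known σ², precisions add: τ_n = τ₀ + n/σ².
So 1/σ₀² = 1/11.8417 − 6/82.2 = 0.084447 − 0.072993 = 0.011454.
Hence σ₀² = 1/0.011454 ≈ 87.3.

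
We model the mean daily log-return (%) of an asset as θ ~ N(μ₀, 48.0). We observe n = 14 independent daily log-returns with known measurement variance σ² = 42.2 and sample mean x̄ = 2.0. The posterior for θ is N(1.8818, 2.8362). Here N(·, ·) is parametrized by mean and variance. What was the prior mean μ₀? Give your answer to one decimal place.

μ₀ = 0.0

The posterior mean is a precision-weighted average: μ_n = (τ₀μ₀ + τ_data·x̄)/(τ₀+τ_data), with τ₀=1/σ₀² and τ_data=n/σ².
Here τ₀ = 1/48.0 = 0.020833 and τ_data = 14/42.2 = 0.331754, so τ_n = 0.352587.
Rearranging for μ₀: μ₀ = (μ_n·τ_n − τ_data·x̄)/τ₀ = (1.8818·0.352587 − 0.331754·2.0) / 0.020833 = -0.000010/0.020833 ≈ 0.0.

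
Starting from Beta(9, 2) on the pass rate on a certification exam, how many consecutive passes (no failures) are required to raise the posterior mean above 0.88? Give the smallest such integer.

After k passes and 0 failures the posterior is Beta(9+k, 2), with mean (9+k)/(9+2+k).
Set (9+k)/(11+k) > 0.88 and solve: k > (0.88·11 − 9)/(1 − 0.88) = 5.667.
The smallest integer exceeding 5.667 is 6.

k = 6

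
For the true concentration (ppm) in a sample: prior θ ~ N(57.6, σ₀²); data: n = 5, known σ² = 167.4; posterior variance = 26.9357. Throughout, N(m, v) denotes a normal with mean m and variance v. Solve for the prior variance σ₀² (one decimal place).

For the Normal–Normal model with known σ², precisions add: τ_n = τ₀ + n/σ².
So 1/σ₀² = 1/26.9357 − 5/167.4 = 0.037125 − 0.029869 = 0.007256.
Hence σ₀² = 1/0.007256 ≈ 137.8.

σ₀² = 137.8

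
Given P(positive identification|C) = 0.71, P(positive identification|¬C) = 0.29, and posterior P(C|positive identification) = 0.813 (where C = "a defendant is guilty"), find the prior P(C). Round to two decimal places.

P(C) = 0.64

Bayes' rule in odds form gives O(C|E) = O(C)·[P(E|C)/P(E|¬C)], hence O(C) = O(C|E)/LR.
Posterior odds = 0.813/(1−0.813) = 4.3476. LR = 0.71/0.29 = 2.4483.
Prior odds = 4.3476/2.4483 = 1.7758, so P(C) = 1.7758/(1+1.7758) ≈ 0.64.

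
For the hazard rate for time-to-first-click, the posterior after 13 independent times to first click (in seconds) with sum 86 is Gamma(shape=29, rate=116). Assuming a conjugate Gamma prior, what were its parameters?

Gamma(shape=16, rate=30)

Gamma–exponential conjugacy: posterior shape = α + n, posterior rate = β + Σtᵢ.
So α = 29 − 13 = 16 and β = 116 − 86 = 30.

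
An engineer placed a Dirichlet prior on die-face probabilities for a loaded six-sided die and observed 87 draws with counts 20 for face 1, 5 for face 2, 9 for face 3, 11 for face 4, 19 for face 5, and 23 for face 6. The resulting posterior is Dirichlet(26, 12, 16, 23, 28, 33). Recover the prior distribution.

Dirichlet(6, 7, 7, 12, 9, 10)

For a Dirichlet(α) prior with multinomial counts c, the posterior is Dirichlet(α + c) componentwise.
Subtract each count from the matching posterior parameter: 26−20=6, 12−5=7, 16−9=7, 23−11=12, 28−19=9, 33−23=10.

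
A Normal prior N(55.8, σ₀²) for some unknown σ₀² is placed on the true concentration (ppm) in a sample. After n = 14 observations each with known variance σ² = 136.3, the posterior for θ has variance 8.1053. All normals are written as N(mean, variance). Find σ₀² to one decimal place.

σ₀² = 48.4

For the Normal–Normal model with known σ², precisions add: τ_n = τ₀ + n/σ².
So 1/σ₀² = 1/8.1053 − 14/136.3 = 0.123376 − 0.102715 = 0.020661.
Hence σ₀² = 1/0.020661 ≈ 48.4.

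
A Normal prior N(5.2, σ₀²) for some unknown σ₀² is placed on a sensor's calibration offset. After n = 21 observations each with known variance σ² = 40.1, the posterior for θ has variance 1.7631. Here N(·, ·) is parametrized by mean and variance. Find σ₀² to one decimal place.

σ₀² = 23.0

Posterior precision equals prior precision plus data precision: 1/σ_n² = 1/σ₀² + n/σ².
So 1/σ₀² = 1/1.7631 − 21/40.1 = 0.567183 − 0.523691 = 0.043492.
Hence σ₀² = 1/0.043492 ≈ 23.0.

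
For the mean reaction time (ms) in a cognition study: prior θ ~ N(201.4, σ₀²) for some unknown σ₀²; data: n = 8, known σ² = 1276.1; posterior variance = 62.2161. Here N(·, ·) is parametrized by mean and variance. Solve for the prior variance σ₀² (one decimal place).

σ₀² = 102.0

Posterior precision equals prior precision plus data precision: 1/σ_n² = 1/σ₀² + n/σ².
So 1/σ₀² = 1/62.2161 − 8/1276.1 = 0.016073 − 0.006269 = 0.009804.
Hence σ₀² = 1/0.009804 ≈ 102.0.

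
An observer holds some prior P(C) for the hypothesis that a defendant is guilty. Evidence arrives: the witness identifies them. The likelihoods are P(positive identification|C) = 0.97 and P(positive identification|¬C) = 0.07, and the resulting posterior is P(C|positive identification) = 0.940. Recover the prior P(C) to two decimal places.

Bayes' rule in odds form gives O(C|E) = O(C)·[P(E|C)/P(E|¬C)], hence O(C) = O(C|E)/LR.
Posterior odds = 0.940/(1−0.940) = 15.6667. LR = 0.97/0.07 = 13.8571.
Prior odds = 15.6667/13.8571 = 1.1306, so P(C) = 1.1306/(1+1.1306) ≈ 0.53.

P(C) = 0.53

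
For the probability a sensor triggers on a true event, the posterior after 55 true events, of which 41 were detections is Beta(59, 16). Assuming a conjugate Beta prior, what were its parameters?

Beta(18, 2)

Under Beta–binomial conjugacy the posterior parameters are (a+s, b+f).
Subtract the data counts: 59−41=18, 16−14=2.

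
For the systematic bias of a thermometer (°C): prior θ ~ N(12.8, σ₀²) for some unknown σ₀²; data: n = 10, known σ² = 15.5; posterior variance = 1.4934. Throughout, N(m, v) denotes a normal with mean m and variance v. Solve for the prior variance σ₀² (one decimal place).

For the Normal–Normal model with known σ², precisions add: τ_n = τ₀ + n/σ².
So 1/σ₀² = 1/1.4934 − 10/15.5 = 0.669613 − 0.645161 = 0.024452.
Hence σ₀² = 1/0.024452 ≈ 40.9.

σ₀² = 40.9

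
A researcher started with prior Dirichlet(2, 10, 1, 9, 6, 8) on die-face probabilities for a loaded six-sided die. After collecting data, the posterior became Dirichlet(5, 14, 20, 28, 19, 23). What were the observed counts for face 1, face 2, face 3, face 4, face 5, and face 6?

For a Dirichlet(α) prior with multinomial counts c, the posterior is Dirichlet(α + c) componentwise.
Counts are posterior − prior componentwise: 5−2=3, 14−10=4, 20−1=19, 28−9=19, 19−6=13, 23−8=15.

counts (3, 4, 19, 19, 13, 15)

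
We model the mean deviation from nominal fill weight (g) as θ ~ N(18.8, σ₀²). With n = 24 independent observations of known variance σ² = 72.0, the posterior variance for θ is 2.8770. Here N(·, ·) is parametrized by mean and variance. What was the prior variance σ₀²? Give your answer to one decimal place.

σ₀² = 70.2

For the Normal–Normal model with known σ², precisions add: τ_n = τ₀ + n/σ².
So 1/σ₀² = 1/2.8770 − 24/72.0 = 0.347584 − 0.333333 = 0.014251.
Hence σ₀² = 1/0.014251 ≈ 70.2.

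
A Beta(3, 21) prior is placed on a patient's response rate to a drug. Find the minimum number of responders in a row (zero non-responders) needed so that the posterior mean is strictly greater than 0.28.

k = 6

After k responders and 0 non-responders the posterior is Beta(3+k, 21), with mean (3+k)/(3+21+k).
Set (3+k)/(24+k) > 0.28 and solve: k > (0.28·24 − 3)/(1 − 0.28) = 5.167.
The smallest integer exceeding 5.167 is 6.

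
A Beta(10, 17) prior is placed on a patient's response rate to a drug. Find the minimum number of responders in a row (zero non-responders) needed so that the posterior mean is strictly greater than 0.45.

After k responders and 0 non-responders the posterior is Beta(10+k, 17), with mean (10+k)/(10+17+k).
Set (10+k)/(27+k) > 0.45 and solve: k > (0.45·27 − 10)/(1 − 0.45) = 3.909.
The smallest integer exceeding 3.909 is 4.

k = 4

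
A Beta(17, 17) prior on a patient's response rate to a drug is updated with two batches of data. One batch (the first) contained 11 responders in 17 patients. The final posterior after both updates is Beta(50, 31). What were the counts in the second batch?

Sequential conjugate updates are equivalent to a single update on the pooled data, so total successes = posterior α − prior α and total failures = posterior β − prior β.
Total across both batches: 50−17=33 responders, 31−17=14 non-responders.
Subtract the first batch: 33−11=22 responders and 14−6=8 non-responders.

22 responders and 8 non-responders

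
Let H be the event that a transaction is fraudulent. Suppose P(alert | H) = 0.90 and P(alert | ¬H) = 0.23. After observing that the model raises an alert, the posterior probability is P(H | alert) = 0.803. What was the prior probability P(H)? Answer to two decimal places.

Bayes' rule in odds form gives O(H|E) = O(H)·[P(E|H)/P(E|¬H)], hence O(H) = O(H|E)/LR.
Posterior odds = 0.803/(1−0.803) = 4.0761. LR = 0.90/0.23 = 3.9130.
Prior odds = 4.0761/3.9130 = 1.0417, so P(H) = 1.0417/(1+1.0417) ≈ 0.51.

P(H) = 0.51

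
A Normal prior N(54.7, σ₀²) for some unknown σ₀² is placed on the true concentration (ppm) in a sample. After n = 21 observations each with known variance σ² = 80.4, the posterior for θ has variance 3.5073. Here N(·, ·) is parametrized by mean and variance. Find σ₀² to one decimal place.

Posterior precision equals prior precision plus data precision: 1/σ_n² = 1/σ₀² + n/σ².
So 1/σ₀² = 1/3.5073 − 21/80.4 = 0.285120 − 0.261194 = 0.023926.
Hence σ₀² = 1/0.023926 ≈ 41.8.

σ₀² = 41.8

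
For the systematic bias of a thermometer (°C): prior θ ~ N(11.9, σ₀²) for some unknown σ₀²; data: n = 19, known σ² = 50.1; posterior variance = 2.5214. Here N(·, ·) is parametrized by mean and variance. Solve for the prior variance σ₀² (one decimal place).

σ₀² = 57.6

Posterior precision equals prior precision plus data precision: 1/σ_n² = 1/σ₀² + n/σ².
So 1/σ₀² = 1/2.5214 − 19/50.1 = 0.396605 − 0.379242 = 0.017363.
Hence σ₀² = 1/0.017363 ≈ 57.6.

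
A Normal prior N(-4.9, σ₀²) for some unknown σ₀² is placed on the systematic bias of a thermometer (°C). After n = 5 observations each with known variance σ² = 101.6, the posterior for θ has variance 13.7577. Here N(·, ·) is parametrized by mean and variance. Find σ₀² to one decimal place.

For the Normal–Normal model with known σ², precisions add: τ_n = τ₀ + n/σ².
So 1/σ₀² = 1/13.7577 − 5/101.6 = 0.072687 − 0.049213 = 0.023474.
Hence σ₀² = 1/0.023474 ≈ 42.6.

σ₀² = 42.6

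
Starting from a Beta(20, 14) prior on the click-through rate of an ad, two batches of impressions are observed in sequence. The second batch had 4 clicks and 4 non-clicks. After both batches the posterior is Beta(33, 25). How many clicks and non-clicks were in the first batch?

Because Beta–binomial updating is additive in the counts, the combined data contributed (α_post−α_prior, β_post−β_prior) successes and failures.
Total across both batches: 33−20=13 clicks, 25−14=11 non-clicks.
Subtract the second batch: 13−4=9 clicks and 11−4=7 non-clicks.

9 clicks and 7 non-clicks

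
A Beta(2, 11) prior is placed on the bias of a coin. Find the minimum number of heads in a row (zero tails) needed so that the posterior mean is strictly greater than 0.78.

k = 38

After k heads and 0 tails the posterior is Beta(2+k, 11), with mean (2+k)/(2+11+k).
Set (2+k)/(13+k) > 0.78 and solve: k > (0.78·13 − 2)/(1 − 0.78) = 37.000.
The smallest integer exceeding 37.000 is 38, and checking k=38: (40)/(51) = 0.7843 > 0.78.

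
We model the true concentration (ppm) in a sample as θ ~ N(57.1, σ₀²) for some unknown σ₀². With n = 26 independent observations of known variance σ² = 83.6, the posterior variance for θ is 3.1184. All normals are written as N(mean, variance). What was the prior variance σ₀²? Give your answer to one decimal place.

σ₀² = 103.4

Posterior precision equals prior precision plus data precision: 1/σ_n² = 1/σ₀² + n/σ².
So 1/σ₀² = 1/3.1184 − 26/83.6 = 0.320677 − 0.311005 = 0.009672.
Hence σ₀² = 1/0.009672 ≈ 103.4.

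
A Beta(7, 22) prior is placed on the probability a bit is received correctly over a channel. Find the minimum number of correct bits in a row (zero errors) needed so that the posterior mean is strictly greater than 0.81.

k = 87

After k correct bits and 0 errors the posterior is Beta(7+k, 22), with mean (7+k)/(7+22+k).
Set (7+k)/(29+k) > 0.81 and solve: k > (0.81·29 − 7)/(1 − 0.81) = 86.789.
The smallest integer exceeding 86.789 is 87.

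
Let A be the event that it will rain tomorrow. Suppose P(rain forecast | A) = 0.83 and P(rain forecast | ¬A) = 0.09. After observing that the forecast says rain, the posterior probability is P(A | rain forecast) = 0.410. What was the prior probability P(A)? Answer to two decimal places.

In odds form, posterior odds = prior odds × likelihood ratio, so prior odds = posterior odds ÷ LR.
Posterior odds = 0.410/(1−0.410) = 0.6949. LR = 0.83/0.09 = 9.2222.
Prior odds = 0.6949/9.2222 = 0.0754, so P(A) = 0.0754/(1+0.0754) ≈ 0.07.

P(A) = 0.07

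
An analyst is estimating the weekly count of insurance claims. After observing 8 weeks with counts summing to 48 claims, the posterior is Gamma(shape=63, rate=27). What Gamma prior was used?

Gamma–Poisson conjugacy: posterior shape = α + Σxᵢ, posterior rate = β + n.
So α = 63 − 48 = 15 and β = 27 − 8 = 19.

Gamma(shape=15, rate=19)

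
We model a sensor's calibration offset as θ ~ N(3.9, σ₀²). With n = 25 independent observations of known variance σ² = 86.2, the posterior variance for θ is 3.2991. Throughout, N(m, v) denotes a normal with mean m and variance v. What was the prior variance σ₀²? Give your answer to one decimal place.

For the Normal–Normal model with known σ², precisions add: τ_n = τ₀ + n/σ².
So 1/σ₀² = 1/3.2991 − 25/86.2 = 0.303113 − 0.290023 = 0.013090.
Hence σ₀² = 1/0.013090 ≈ 76.4.

σ₀² = 76.4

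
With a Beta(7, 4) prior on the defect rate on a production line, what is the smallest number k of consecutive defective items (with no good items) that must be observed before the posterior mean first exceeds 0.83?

After k defective items and 0 good items the posterior is Beta(7+k, 4), with mean (7+k)/(7+4+k).
Set (7+k)/(11+k) > 0.83 and solve: k > (0.83·11 − 7)/(1 − 0.83) = 12.529.
The smallest integer exceeding 12.529 is 13.

k = 13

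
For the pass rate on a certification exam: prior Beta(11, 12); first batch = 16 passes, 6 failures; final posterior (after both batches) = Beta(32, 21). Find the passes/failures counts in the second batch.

Sequential conjugate updates are equivalent to a single update on the pooled data, so total successes = posterior α − prior α and total failures = posterior β − prior β.
Total across both batches: 32−11=21 passes, 21−12=9 failures.
Subtract the first batch: 21−16=5 passes and 9−6=3 failures.

5 passes and 3 failures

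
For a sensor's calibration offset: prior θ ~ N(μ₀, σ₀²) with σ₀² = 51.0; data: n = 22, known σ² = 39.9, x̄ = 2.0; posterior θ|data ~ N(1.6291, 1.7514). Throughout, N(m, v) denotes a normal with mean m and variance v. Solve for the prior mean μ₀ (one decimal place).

The posterior mean is a precision-weighted average: μ_n = (τ₀μ₀ + τ_data·x̄)/(τ₀+τ_data), with τ₀=1/σ₀² and τ_data=n/σ².
Here τ₀ = 1/51.0 = 0.019608 and τ_data = 22/39.9 = 0.551378, so τ_n = 0.570986.
Rearranging for μ₀: μ₀ = (μ_n·τ_n − τ_data·x̄)/τ₀ = (1.6291·0.570986 − 0.551378·2.0) / 0.019608 = -0.172563/0.019608 ≈ -8.8.

μ₀ = -8.8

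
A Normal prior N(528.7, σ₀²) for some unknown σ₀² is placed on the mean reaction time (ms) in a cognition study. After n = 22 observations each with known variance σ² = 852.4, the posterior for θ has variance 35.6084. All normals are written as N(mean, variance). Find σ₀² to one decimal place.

σ₀² = 439.8

For the Normal–Normal model with known σ², precisions add: τ_n = τ₀ + n/σ².
So 1/σ₀² = 1/35.6084 − 22/852.4 = 0.028083 − 0.025809 = 0.002274.
Hence σ₀² = 1/0.002274 ≈ 439.8.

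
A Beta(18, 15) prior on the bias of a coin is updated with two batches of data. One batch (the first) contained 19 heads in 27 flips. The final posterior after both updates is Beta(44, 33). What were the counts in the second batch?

7 heads and 10 tails

Sequential conjugate updates are equivalent to a single update on the pooled data, so total successes = posterior α − prior α and total failures = posterior β − prior β.
Total across both batches: 44−18=26 heads, 33−15=18 tails.
Subtract the first batch: 26−19=7 heads and 18−8=10 tails.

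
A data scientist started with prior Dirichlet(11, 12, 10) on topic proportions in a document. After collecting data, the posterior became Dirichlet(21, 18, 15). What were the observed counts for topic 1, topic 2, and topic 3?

counts (10, 6, 5)

For a Dirichlet(α) prior with multinomial counts c, the posterior is Dirichlet(α + c) componentwise.
Counts are posterior − prior componentwise: 21−11=10, 18−12=6, 15−10=5.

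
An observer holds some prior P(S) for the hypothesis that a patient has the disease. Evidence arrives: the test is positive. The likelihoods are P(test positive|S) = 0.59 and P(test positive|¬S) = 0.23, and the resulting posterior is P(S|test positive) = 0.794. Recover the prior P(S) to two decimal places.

In odds form, posterior odds = prior odds × likelihood ratio, so prior odds = posterior odds ÷ LR.
Posterior odds = 0.794/(1−0.794) = 3.8544. LR = 0.59/0.23 = 2.5652.
Prior odds = 3.8544/2.5652 = 1.5026, so P(S) = 1.5026/(1+1.5026) ≈ 0.60.

P(S) = 0.60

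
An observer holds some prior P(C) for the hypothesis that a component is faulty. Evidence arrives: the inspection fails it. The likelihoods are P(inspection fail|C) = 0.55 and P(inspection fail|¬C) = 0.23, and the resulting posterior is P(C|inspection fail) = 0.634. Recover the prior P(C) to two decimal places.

Bayes' rule in odds form gives O(C|E) = O(C)·[P(E|C)/P(E|¬C)], hence O(C) = O(C|E)/LR.
Posterior odds = 0.634/(1−0.634) = 1.7322. LR = 0.55/0.23 = 2.3913.
Prior odds = 1.7322/2.3913 = 0.7244, so P(C) = 0.7244/(1+0.7244) ≈ 0.42.

P(C) = 0.42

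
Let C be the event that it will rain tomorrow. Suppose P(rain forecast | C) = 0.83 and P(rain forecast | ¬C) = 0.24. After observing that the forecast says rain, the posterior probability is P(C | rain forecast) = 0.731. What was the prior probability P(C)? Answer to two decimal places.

In odds form, posterior odds = prior odds × likelihood ratio, so prior odds = posterior odds ÷ LR.
Posterior odds = 0.731/(1−0.731) = 2.7175. LR = 0.83/0.24 = 3.4583.
Prior odds = 2.7175/3.4583 = 0.7858, so P(C) = 0.7858/(1+0.7858) ≈ 0.44.

P(C) = 0.44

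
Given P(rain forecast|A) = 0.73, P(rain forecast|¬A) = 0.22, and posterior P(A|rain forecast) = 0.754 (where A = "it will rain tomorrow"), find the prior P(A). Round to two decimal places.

In odds form, posterior odds = prior odds × likelihood ratio, so prior odds = posterior odds ÷ LR.
Posterior odds = 0.754/(1−0.754) = 3.0650. LR = 0.73/0.22 = 3.3182.
Prior odds = 3.0650/3.3182 = 0.9237, so P(A) = 0.9237/(1+0.9237) ≈ 0.48.

P(A) = 0.48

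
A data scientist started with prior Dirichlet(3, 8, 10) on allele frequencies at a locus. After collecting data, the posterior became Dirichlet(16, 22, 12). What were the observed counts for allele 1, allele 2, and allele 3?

For a Dirichlet(α) prior with multinomial counts c, the posterior is Dirichlet(α + c) componentwise.
Counts are posterior − prior componentwise: 16−3=13, 22−8=14, 12−10=2.

counts (13, 14, 2)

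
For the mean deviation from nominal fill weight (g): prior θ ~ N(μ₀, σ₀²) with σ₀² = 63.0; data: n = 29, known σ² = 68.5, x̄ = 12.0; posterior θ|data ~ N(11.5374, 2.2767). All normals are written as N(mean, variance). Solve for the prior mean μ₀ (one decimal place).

μ₀ = -0.8

With known observation variance, the Normal–Normal posterior has precision τ_n = τ₀ + n/σ² and mean μ_n = (τ₀μ₀ + (n/σ²)x̄)/τ_n.
Here τ₀ = 1/63.0 = 0.015873 and τ_data = 29/68.5 = 0.423358, so τ_n = 0.439231.
Rearranging for μ₀: μ₀ = (μ_n·τ_n − τ_data·x̄)/τ₀ = (11.5374·0.439231 − 0.423358·12.0) / 0.015873 = -0.012712/0.015873 ≈ -0.8.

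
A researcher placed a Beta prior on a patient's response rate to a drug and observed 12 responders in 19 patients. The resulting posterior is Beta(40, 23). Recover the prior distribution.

Beta(28, 16)

Under Beta–binomial conjugacy the posterior parameters are (a+s, b+f).
Subtract the data counts: 40−12=28, 23−7=16.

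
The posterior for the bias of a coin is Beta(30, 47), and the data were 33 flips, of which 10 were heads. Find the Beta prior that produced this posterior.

A Beta(α, β) prior with s successes and f failures in binomial data gives a Beta(α+s, β+f) posterior.
So α = 30 − 10 = 20 and β = 47 − 23 = 24.

Beta(20, 24)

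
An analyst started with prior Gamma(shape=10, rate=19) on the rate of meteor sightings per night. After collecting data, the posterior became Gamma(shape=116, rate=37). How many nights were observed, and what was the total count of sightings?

n = 18 nights with total 106 sightings

Gamma–Poisson conjugacy: posterior shape = α + Σxᵢ, posterior rate = β + n.
Matching: Σxᵢ = 116 − 10 = 106 and n = 37 − 19 = 18.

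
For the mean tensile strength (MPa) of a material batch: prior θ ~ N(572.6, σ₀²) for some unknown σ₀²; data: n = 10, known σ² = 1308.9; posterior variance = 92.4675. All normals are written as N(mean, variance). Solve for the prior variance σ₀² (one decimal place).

For the Normal–Normal model with known σ², precisions add: τ_n = τ₀ + n/σ².
So 1/σ₀² = 1/92.4675 − 10/1308.9 = 0.010815 − 0.007640 = 0.003175.
Hence σ₀² = 1/0.003175 ≈ 315.0.

σ₀² = 315.0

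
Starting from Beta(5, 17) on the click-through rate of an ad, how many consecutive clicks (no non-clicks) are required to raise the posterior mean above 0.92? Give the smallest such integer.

After k clicks and 0 non-clicks the posterior is Beta(5+k, 17), with mean (5+k)/(5+17+k).
Set (5+k)/(22+k) > 0.92 and solve: k > (0.92·22 − 5)/(1 − 0.92) = 190.500.
The smallest integer exceeding 190.500 is 191, and checking k=191: (196)/(213) = 0.9202 > 0.92.

k = 191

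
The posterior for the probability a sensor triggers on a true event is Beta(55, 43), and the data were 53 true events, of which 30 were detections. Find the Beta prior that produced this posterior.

Beta is conjugate to the binomial likelihood: posterior = Beta(a+s, b+f).
Subtract the data counts: 55−30=25, 43−23=20.

Beta(25, 20)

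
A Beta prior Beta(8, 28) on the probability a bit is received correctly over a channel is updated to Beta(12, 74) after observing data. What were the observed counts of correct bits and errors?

Beta is conjugate to the binomial likelihood: posterior = Beta(a+s, b+f).
So s = 12 − 8 = 4 and f = 74 − 28 = 46.

4 correct bits and 46 errors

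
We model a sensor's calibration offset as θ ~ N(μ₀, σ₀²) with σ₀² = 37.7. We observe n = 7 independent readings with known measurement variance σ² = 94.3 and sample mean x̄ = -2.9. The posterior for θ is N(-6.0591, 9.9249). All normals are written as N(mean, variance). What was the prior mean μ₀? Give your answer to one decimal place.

The posterior mean is a precision-weighted average: μ_n = (τ₀μ₀ + τ_data·x̄)/(τ₀+τ_data), with τ₀=1/σ₀² and τ_data=n/σ².
Here τ₀ = 1/37.7 = 0.026525 and τ_data = 7/94.3 = 0.074231, so τ_n = 0.100756.
Rearranging for μ₀: μ₀ = (μ_n·τ_n − τ_data·x̄)/τ₀ = (-6.0591·0.100756 − 0.074231·-2.9) / 0.026525 = -0.395221/0.026525 ≈ -14.9.

μ₀ = -14.9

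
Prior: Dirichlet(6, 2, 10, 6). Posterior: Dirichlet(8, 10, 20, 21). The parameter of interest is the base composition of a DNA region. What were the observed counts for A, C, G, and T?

counts (2, 8, 10, 15)

For a Dirichlet(α) prior with multinomial counts c, the posterior is Dirichlet(α + c) componentwise.
Counts are posterior − prior componentwise: 8−6=2, 10−2=8, 20−10=10, 21−6=15.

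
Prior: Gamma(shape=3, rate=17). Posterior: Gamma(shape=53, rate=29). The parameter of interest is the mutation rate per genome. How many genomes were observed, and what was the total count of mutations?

Gamma–Poisson conjugacy: posterior shape = α + Σxᵢ, posterior rate = β + n.
Matching: Σxᵢ = 53 − 3 = 50 and n = 29 − 17 = 12.

n = 12 genomes with total 50 mutations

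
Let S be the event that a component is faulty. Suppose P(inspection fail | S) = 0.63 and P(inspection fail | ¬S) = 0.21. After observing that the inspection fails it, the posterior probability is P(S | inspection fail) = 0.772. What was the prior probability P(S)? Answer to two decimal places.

P(S) = 0.53

Bayes' rule in odds form gives O(S|E) = O(S)·[P(E|S)/P(E|¬S)], hence O(S) = O(S|E)/LR.
Posterior odds = 0.772/(1−0.772) = 3.3860. LR = 0.63/0.21 = 3.0000.
Prior odds = 3.3860/3.0000 = 1.1287, so P(S) = 1.1287/(1+1.1287) ≈ 0.53.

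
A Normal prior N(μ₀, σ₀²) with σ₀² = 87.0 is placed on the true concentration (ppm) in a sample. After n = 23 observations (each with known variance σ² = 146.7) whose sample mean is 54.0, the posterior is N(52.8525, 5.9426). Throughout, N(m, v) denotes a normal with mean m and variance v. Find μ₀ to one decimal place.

μ₀ = 37.2

With known observation variance, the Normal–Normal posterior has precision τ_n = τ₀ + n/σ² and mean μ_n = (τ₀μ₀ + (n/σ²)x̄)/τ_n.
Here τ₀ = 1/87.0 = 0.011494 and τ_data = 23/146.7 = 0.156783, so τ_n = 0.168277.
Rearranging for μ₀: μ₀ = (μ_n·τ_n − τ_data·x̄)/τ₀ = (52.8525·0.168277 − 0.156783·54.0) / 0.011494 = 0.427578/0.011494 ≈ 37.2.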